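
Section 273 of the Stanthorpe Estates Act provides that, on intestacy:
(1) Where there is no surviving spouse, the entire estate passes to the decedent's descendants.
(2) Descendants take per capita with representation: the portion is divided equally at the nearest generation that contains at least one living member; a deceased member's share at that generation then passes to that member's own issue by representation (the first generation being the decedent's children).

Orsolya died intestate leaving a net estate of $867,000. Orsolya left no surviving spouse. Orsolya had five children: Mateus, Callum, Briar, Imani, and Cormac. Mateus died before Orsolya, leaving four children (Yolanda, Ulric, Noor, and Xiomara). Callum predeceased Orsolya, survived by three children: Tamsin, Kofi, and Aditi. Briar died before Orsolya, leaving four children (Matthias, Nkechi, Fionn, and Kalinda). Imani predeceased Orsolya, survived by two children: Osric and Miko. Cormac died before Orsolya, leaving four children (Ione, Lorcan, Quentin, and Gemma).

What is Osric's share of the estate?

Osric receives $51,000.

The entire $867,000 passes to the descendants.
No child survives, so the initial division is made at the grandchildren's generation.
That amount ($867,000) is divided into 17 shares of $51,000: Yolanda, Ulric, Noor, Xiomara, Tamsin, Kofi, Aditi, Matthias, Nkechi, Fionn, Kalinda, Osric, Miko, Ione, Lorcan, Quentin, and Gemma each take $51,000.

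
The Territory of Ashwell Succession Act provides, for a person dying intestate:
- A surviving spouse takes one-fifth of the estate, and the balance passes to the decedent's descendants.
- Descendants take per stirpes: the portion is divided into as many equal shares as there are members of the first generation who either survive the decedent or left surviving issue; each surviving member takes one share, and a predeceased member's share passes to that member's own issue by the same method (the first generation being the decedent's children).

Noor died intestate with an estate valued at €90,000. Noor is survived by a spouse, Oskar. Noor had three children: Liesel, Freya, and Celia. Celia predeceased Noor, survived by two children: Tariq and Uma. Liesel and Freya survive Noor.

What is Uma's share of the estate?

Oskar takes one-fifth of €90,000 = €18,000. The remaining €72,000 passes to the descendants.
The descendants' portion (€72,000) is divided into 3 shares of €24,000: Liesel and Freya each take €24,000; Celia's €24,000 share passes to Celia's issue.
Celia's share (€24,000) is divided into 2 shares of €12,000: Tariq and Uma each take €12,000.

Uma receives €12,000.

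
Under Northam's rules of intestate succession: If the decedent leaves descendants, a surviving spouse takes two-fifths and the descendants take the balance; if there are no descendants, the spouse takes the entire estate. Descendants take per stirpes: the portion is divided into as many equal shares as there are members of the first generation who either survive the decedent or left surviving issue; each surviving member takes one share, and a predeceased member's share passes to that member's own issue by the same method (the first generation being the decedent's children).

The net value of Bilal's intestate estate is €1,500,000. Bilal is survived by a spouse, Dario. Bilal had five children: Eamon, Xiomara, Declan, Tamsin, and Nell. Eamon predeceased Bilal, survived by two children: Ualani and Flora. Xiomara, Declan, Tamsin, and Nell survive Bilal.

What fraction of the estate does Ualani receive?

Ualani receives 3/50 of the estate.

Dario takes two-fifths of €1,500,000 = €600,000. The remaining €900,000 passes to the descendants.
The descendants' portion (€900,000) is divided into 5 shares of €180,000: Xiomara, Declan, Tamsin, and Nell each take €180,000; Eamon's €180,000 share passes to Eamon's issue.
Eamon's share (€180,000) is divided into 2 shares of €90,000: Ualani and Flora each take €90,000.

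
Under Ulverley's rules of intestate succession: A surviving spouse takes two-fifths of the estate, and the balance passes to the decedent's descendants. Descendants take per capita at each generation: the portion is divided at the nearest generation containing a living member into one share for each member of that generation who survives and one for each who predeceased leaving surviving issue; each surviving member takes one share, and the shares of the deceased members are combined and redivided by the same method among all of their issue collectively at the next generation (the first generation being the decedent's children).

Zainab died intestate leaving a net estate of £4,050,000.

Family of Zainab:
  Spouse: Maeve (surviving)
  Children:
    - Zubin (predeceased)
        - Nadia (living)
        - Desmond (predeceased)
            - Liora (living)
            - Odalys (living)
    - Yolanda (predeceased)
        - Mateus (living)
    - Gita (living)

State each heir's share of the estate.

Maeve takes two-fifths of £4,050,000 = £1,620,000. The remaining £2,430,000 passes to the descendants.
The descendants' portion (£2,430,000) is divided at the children's generation into 3 shares of £810,000. Gita takes £810,000. The 2 shares of the deceased (Zubin and Yolanda) are combined into a pool of £1,620,000.
That pool (£1,620,000) is divided at the grandchildren's generation into 3 shares of £540,000. Nadia and Mateus each take £540,000. The remaining share for the deceased Desmond (£540,000) is carried to the next generation.
That pool (£540,000) is divided at the great-grandchildren's generation equally among Liora and Odalys: £270,000 each.

Maeve: £1,620,000; Nadia: £540,000; Liora: £270,000; Odalys: £270,000; Mateus: £540,000; Gita: £810,000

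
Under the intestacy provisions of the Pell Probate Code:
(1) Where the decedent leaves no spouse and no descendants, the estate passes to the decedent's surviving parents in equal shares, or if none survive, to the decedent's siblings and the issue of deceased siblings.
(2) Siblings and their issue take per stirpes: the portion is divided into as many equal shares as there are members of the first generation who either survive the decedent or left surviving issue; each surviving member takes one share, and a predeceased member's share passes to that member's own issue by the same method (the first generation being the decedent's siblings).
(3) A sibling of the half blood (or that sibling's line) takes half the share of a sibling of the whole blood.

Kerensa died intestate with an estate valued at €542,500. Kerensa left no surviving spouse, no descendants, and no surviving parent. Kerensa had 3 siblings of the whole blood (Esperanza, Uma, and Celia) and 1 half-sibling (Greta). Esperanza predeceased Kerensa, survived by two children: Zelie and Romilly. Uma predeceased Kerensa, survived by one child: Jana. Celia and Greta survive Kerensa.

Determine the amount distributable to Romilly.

The entire €542,500 passes to the siblings and their issue.
Counting each half-blood sibling's line as half a unit, there are 7/2 units in €542,500, so one unit is €155,000. Whole-blood lines (Esperanza, Uma, and Celia) take €155,000 each; half-blood lines (Greta) take €77,500 each.
Esperanza's share (€155,000) is divided into 2 shares of €77,500: Zelie and Romilly each take €77,500.
Uma's share (€155,000) passes entirely to Jana.

Romilly receives €77,500.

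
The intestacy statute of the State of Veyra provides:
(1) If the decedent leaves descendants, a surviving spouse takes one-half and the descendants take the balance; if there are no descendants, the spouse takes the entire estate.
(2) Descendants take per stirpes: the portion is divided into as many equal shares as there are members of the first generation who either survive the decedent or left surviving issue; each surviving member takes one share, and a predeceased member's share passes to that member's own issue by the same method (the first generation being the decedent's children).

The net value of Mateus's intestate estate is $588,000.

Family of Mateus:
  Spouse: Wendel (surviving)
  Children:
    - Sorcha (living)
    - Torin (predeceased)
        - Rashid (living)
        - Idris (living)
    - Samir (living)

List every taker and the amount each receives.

Wendel: $294,000; Sorcha: $98,000; Rashid: $49,000; Idris: $49,000; Samir: $98,000

Wendel takes one-half of $588,000 = $294,000. The remaining $294,000 passes to the descendants.
The descendants' portion ($294,000) is divided into 3 shares of $98,000: Sorcha and Samir each take $98,000; Torin's $98,000 share passes to Torin's issue.
Torin's share ($98,000) is divided into 2 shares of $49,000: Rashid and Idris each take $49,000.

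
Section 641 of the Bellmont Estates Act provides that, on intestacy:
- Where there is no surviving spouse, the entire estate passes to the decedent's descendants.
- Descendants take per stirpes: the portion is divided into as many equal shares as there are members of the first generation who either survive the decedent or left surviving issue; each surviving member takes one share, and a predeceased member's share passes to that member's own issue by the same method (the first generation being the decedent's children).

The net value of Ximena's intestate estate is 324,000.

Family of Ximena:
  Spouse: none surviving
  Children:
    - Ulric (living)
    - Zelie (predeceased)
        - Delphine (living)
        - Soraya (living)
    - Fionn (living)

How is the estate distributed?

The entire 324,000 passes to the descendants.
That amount (324,000) is divided into 3 shares of 108,000: Ulric and Fionn each take 108,000; Zelie's 108,000 share passes to Zelie's issue.
Zelie's share (108,000) is divided into 2 shares of 54,000: Delphine and Soraya each take 54,000.

Ulric: 108,000; Delphine: 54,000; Soraya: 54,000; Fionn: 108,000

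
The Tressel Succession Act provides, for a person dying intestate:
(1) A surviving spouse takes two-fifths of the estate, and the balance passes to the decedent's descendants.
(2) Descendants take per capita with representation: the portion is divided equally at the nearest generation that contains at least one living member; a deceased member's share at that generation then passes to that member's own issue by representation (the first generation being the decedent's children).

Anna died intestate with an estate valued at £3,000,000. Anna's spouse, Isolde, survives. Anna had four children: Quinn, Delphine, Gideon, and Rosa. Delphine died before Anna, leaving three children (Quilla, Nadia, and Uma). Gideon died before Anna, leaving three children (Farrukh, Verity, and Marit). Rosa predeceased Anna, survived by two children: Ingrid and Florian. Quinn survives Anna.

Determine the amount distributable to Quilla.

Quilla receives £150,000.

Isolde takes two-fifths of £3,000,000 = £1,200,000. The remaining £1,800,000 passes to the descendants.
The descendants' portion (£1,800,000) is divided into 4 shares of £450,000: Quinn takes £450,000; Delphine's £450,000 share passes to Delphine's issue; Gideon's £450,000 share passes to Gideon's issue; Rosa's £450,000 share passes to Rosa's issue.
Delphine's share (£450,000) is divided into 3 shares of £150,000: Quilla, Nadia, and Uma each take £150,000.
Gideon's share (£450,000) is divided into 3 shares of £150,000: Farrukh, Verity, and Marit each take £150,000.
Rosa's share (£450,000) is divided into 2 shares of £225,000: Ingrid and Florian each take £225,000.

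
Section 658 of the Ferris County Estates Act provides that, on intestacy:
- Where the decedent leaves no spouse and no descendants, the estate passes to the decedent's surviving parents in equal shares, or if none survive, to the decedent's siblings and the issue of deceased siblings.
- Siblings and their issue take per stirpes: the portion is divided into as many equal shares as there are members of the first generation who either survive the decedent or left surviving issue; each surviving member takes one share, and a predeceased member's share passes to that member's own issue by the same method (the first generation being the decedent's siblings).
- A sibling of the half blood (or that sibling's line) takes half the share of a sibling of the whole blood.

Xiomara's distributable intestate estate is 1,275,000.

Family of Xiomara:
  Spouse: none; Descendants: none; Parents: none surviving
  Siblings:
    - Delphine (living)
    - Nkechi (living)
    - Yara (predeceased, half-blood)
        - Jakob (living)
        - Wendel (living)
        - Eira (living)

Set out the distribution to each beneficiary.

Delphine: 510,000; Nkechi: 510,000; Jakob: 85,000; Wendel: 85,000; Eira: 85,000

The entire 1,275,000 passes to the siblings and their issue.
Counting each half-blood sibling's line as half a unit, there are 5/2 units in 1,275,000, so one unit is 510,000. Whole-blood lines (Delphine and Nkechi) take 510,000 each; half-blood lines (Yara) take 255,000 each.
Yara's share (255,000) is divided into 3 shares of 85,000: Jakob, Wendel, and Eira each take 85,000.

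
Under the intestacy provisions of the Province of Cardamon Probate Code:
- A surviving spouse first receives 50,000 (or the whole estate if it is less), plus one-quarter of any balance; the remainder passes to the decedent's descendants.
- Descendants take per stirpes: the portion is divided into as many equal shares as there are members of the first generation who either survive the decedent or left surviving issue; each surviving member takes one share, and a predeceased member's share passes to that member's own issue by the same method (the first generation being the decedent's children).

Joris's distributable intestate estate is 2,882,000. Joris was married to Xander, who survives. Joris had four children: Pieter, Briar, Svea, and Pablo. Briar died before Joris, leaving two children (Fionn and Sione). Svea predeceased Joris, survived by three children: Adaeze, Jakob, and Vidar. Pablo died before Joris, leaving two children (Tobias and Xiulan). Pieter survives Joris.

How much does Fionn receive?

Fionn receives 265,500.

Xander first takes 50,000, leaving a balance of 2,832,000. Xander then takes one-quarter of the balance (708,000), for a total of 758,000. The remaining 2,124,000 passes to the descendants.
The descendants' portion (2,124,000) is divided into 4 shares of 531,000: Pieter takes 531,000; Briar's 531,000 share passes to Briar's issue; Svea's 531,000 share passes to Svea's issue; Pablo's 531,000 share passes to Pablo's issue.
Briar's share (531,000) is divided into 2 shares of 265,500: Fionn and Sione each take 265,500.
Svea's share (531,000) is divided into 3 shares of 177,000: Adaeze, Jakob, and Vidar each take 177,000.
Pablo's share (531,000) is divided into 2 shares of 265,500: Tobias and Xiulan each take 265,500.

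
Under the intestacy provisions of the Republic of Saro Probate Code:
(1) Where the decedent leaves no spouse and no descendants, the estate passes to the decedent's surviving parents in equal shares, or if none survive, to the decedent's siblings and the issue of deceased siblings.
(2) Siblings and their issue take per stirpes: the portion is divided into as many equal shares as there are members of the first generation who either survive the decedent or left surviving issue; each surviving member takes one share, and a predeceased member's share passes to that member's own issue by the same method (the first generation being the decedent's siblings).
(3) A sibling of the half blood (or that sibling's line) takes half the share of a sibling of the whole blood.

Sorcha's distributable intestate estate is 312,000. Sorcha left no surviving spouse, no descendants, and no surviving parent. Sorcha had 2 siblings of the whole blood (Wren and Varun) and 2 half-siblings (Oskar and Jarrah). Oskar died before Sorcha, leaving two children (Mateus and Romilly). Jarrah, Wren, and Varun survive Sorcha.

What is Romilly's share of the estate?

The entire 312,000 passes to the siblings and their issue.
Counting each half-blood sibling's line as half a unit, there are 3 units in 312,000, so one unit is 104,000. Whole-blood lines (Wren and Varun) take 104,000 each; half-blood lines (Oskar and Jarrah) take 52,000 each.
Oskar's share (52,000) is divided into 2 shares of 26,000: Mateus and Romilly each take 26,000.

Romilly receives 26,000.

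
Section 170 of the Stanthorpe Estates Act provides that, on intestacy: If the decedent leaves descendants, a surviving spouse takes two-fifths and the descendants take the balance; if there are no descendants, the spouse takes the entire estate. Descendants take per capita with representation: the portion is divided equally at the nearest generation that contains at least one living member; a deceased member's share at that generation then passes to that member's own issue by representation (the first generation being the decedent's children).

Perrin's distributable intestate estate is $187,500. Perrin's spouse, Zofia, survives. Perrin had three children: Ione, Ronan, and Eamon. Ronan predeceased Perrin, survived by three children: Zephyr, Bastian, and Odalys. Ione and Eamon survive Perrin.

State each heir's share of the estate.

Zofia takes two-fifths of $187,500 = $75,000. The remaining $112,500 passes to the descendants.
The descendants' portion ($112,500) is divided into 3 shares of $37,500: Ione and Eamon each take $37,500; Ronan's $37,500 share passes to Ronan's issue.
Ronan's share ($37,500) is divided into 3 shares of $12,500: Zephyr, Bastian, and Odalys each take $12,500.

Zofia: $75,000; Ione: $37,500; Zephyr: $12,500; Bastian: $12,500; Odalys: $12,500; Eamon: $37,500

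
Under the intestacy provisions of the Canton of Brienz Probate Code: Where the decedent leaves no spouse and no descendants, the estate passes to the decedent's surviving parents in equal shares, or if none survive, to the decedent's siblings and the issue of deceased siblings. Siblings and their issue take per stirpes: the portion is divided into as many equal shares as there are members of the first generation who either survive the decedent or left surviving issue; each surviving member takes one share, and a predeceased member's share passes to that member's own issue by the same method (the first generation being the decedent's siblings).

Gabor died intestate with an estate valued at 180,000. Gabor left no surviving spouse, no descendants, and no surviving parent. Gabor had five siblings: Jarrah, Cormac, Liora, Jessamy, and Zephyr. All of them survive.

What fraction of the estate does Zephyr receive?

Zephyr receives 1/5 of the estate.

The entire 180,000 passes to the siblings and their issue.
That amount (180,000) is divided into 5 shares of 36,000: Jarrah, Cormac, Liora, Jessamy, and Zephyr each take 36,000.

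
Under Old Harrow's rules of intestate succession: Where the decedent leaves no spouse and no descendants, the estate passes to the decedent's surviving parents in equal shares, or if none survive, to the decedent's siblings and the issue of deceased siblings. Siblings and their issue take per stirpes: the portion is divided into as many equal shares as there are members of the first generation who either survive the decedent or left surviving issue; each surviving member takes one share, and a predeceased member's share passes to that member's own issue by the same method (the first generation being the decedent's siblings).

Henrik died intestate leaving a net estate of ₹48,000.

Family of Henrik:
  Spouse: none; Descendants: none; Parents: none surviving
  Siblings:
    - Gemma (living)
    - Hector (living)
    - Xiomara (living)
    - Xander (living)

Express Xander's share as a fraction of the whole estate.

The entire ₹48,000 passes to the siblings and their issue.
That amount (₹48,000) is divided into 4 shares of ₹12,000: Gemma, Hector, Xiomara, and Xander each take ₹12,000.

Xander receives 1/4 of the estate.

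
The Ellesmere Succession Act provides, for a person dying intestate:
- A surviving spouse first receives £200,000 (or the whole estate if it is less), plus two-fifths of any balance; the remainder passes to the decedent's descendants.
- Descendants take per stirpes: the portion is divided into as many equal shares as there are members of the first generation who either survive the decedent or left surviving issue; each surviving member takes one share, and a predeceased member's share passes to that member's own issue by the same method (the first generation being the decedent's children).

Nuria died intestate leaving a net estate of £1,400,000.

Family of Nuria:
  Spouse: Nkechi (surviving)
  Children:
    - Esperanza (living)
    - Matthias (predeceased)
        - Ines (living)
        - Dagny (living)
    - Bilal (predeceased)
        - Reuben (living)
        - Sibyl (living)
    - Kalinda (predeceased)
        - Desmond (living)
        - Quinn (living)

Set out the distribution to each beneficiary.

Nkechi first takes £200,000, leaving a balance of £1,200,000. Nkechi then takes two-fifths of the balance (£480,000), for a total of £680,000. The remaining £720,000 passes to the descendants.
The descendants' portion (£720,000) is divided into 4 shares of £180,000: Esperanza takes £180,000; Matthias's £180,000 share passes to Matthias's issue; Bilal's £180,000 share passes to Bilal's issue; Kalinda's £180,000 share passes to Kalinda's issue.
Matthias's share (£180,000) is divided into 2 shares of £90,000: Ines and Dagny each take £90,000.
Bilal's share (£180,000) is divided into 2 shares of £90,000: Reuben and Sibyl each take £90,000.
Kalinda's share (£180,000) is divided into 2 shares of £90,000: Desmond and Quinn each take £90,000.

Nkechi: £680,000; Esperanza: £180,000; Ines: £90,000; Dagny: £90,000; Reuben: £90,000; Sibyl: £90,000; Desmond: £90,000; Quinn: £90,000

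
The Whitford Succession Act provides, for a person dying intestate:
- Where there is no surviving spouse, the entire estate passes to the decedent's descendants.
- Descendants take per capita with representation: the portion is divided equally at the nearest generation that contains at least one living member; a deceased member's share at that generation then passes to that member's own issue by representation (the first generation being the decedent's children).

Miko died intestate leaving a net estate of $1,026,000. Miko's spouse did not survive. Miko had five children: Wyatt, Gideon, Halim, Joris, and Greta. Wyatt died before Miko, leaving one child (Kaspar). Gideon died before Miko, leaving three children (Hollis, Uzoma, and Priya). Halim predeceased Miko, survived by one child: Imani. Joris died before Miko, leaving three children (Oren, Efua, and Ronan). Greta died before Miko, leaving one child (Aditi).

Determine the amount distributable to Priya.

The entire $1,026,000 passes to the descendants.
No child survives, so the initial division is made at the grandchildren's generation.
That amount ($1,026,000) is divided into 9 shares of $114,000: Kaspar, Hollis, Uzoma, Priya, Imani, Oren, Efua, Ronan, and Aditi each take $114,000.

Priya receives $114,000.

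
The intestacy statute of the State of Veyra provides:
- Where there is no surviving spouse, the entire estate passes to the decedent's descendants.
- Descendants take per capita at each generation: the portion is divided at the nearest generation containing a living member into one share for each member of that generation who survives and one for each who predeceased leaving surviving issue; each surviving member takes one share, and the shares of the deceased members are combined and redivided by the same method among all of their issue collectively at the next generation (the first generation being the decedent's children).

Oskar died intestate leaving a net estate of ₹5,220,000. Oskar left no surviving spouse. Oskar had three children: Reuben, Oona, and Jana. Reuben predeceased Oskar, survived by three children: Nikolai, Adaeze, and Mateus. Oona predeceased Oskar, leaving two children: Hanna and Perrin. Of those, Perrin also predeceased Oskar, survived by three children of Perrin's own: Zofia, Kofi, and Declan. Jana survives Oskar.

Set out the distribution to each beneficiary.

Nikolai: ₹696,000; Adaeze: ₹696,000; Mateus: ₹696,000; Hanna: ₹696,000; Zofia: ₹232,000; Kofi: ₹232,000; Declan: ₹232,000; Jana: ₹1,740,000

The entire ₹5,220,000 passes to the descendants.
That amount (₹5,220,000) is divided at the children's generation into 3 shares of ₹1,740,000. Jana takes ₹1,740,000. The 2 shares of the deceased (Reuben and Oona) are combined into a pool of ₹3,480,000.
That pool (₹3,480,000) is divided at the grandchildren's generation into 5 shares of ₹696,000. Nikolai, Adaeze, Mateus, and Hanna each take ₹696,000. The remaining share for the deceased Perrin (₹696,000) is carried to the next generation.
That pool (₹696,000) is divided at the great-grandchildren's generation equally among Zofia, Kofi, and Declan: ₹232,000 each.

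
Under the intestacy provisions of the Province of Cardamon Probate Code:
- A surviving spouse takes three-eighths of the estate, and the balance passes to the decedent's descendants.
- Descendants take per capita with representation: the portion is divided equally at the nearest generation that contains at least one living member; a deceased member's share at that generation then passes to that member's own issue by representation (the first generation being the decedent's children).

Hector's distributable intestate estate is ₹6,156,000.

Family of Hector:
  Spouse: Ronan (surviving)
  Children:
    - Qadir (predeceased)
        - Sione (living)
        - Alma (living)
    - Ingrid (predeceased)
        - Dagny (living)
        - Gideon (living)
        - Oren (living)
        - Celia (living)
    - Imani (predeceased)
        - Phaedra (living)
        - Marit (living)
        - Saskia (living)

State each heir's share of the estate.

Ronan takes three-eighths of ₹6,156,000 = ₹2,308,500. The remaining ₹3,847,500 passes to the descendants.
No child survives, so the initial division is made at the grandchildren's generation.
The descendants' portion (₹3,847,500) is divided into 9 shares of ₹427,500: Sione, Alma, Dagny, Gideon, Oren, Celia, Phaedra, Marit, and Saskia each take ₹427,500.

Ronan: ₹2,308,500; Sione: ₹427,500; Alma: ₹427,500; Dagny: ₹427,500; Gideon: ₹427,500; Oren: ₹427,500; Celia: ₹427,500; Phaedra: ₹427,500; Marit: ₹427,500; Saskia: ₹427,500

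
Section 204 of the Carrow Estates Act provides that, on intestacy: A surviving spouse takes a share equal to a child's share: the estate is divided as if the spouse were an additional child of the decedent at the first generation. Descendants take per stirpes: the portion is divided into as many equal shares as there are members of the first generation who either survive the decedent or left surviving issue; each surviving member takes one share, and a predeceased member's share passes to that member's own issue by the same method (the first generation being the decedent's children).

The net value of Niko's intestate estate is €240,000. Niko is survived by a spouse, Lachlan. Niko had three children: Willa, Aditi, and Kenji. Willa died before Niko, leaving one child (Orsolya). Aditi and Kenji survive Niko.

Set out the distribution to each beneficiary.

The spouse counts as an additional share at the children's level, so there are 4 primary shares of €60,000. Lachlan takes one such share (€60,000).
The children's combined portion (€180,000) is divided into 3 shares of €60,000: Aditi and Kenji each take €60,000; Willa's €60,000 share passes to Willa's issue.
Willa's share (€60,000) passes entirely to Orsolya.

Lachlan: €60,000; Orsolya: €60,000; Aditi: €60,000; Kenji: €60,000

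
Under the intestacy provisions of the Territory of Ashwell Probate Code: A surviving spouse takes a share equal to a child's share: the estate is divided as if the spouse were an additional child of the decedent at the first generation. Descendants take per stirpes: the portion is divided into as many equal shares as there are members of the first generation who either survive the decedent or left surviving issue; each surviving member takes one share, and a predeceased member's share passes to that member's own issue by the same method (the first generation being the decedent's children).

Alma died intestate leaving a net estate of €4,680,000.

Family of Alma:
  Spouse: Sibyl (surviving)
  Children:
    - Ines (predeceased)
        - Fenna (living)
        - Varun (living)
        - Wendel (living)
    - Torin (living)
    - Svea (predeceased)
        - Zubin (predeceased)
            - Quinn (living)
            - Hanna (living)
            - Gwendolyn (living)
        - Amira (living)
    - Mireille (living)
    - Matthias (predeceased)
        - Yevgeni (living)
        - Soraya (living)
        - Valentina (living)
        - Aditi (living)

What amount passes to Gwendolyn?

Gwendolyn receives €130,000.

The spouse counts as an additional share at the children's level, so there are 6 primary shares of €780,000. Sibyl takes one such share (€780,000).
The children's combined portion (€3,900,000) is divided into 5 shares of €780,000: Torin and Mireille each take €780,000; Ines's €780,000 share passes to Ines's issue; Svea's €780,000 share passes to Svea's issue; Matthias's €780,000 share passes to Matthias's issue.
Ines's share (€780,000) is divided into 3 shares of €260,000: Fenna, Varun, and Wendel each take €260,000.
Svea's share (€780,000) is divided into 2 shares of €390,000: Amira takes €390,000; Zubin's €390,000 share passes to Zubin's issue.
Zubin's share (€390,000) is divided into 3 shares of €130,000: Quinn, Hanna, and Gwendolyn each take €130,000.
Matthias's share (€780,000) is divided into 4 shares of €195,000: Yevgeni, Soraya, Valentina, and Aditi each take €195,000.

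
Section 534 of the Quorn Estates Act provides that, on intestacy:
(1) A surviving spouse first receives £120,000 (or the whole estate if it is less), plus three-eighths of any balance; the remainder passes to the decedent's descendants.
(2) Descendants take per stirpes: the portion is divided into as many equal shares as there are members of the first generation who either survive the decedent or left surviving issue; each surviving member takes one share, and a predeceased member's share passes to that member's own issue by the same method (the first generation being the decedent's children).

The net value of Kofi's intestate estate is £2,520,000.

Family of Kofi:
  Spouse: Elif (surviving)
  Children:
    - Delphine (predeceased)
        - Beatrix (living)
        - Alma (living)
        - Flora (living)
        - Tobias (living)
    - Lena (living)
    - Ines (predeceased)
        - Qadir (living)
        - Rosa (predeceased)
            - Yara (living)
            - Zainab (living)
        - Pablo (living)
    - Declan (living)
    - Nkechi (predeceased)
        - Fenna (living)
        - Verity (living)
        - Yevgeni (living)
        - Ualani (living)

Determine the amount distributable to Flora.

Elif first takes £120,000, leaving a balance of £2,400,000. Elif then takes three-eighths of the balance (£900,000), for a total of £1,020,000. The remaining £1,500,000 passes to the descendants.
The descendants' portion (£1,500,000) is divided into 5 shares of £300,000: Lena and Declan each take £300,000; Delphine's £300,000 share passes to Delphine's issue; Ines's £300,000 share passes to Ines's issue; Nkechi's £300,000 share passes to Nkechi's issue.
Delphine's share (£300,000) is divided into 4 shares of £75,000: Beatrix, Alma, Flora, and Tobias each take £75,000.
Ines's share (£300,000) is divided into 3 shares of £100,000: Qadir and Pablo each take £100,000; Rosa's £100,000 share passes to Rosa's issue.
Rosa's share (£100,000) is divided into 2 shares of £50,000: Yara and Zainab each take £50,000.
Nkechi's share (£300,000) is divided into 4 shares of £75,000: Fenna, Verity, Yevgeni, and Ualani each take £75,000.

Flora receives £75,000.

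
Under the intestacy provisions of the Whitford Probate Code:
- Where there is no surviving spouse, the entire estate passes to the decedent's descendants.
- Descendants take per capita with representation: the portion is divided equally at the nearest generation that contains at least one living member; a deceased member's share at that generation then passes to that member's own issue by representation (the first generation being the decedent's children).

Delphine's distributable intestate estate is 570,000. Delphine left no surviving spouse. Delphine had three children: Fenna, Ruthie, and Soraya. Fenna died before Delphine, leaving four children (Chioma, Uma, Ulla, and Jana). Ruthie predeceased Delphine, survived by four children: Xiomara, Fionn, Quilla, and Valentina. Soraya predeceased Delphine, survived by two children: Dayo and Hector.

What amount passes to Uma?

Uma receives 57,000.

The entire 570,000 passes to the descendants.
No child survives, so the initial division is made at the grandchildren's generation.
That amount (570,000) is divided into 10 shares of 57,000: Chioma, Uma, Ulla, Jana, Xiomara, Fionn, Quilla, Valentina, Dayo, and Hector each take 57,000.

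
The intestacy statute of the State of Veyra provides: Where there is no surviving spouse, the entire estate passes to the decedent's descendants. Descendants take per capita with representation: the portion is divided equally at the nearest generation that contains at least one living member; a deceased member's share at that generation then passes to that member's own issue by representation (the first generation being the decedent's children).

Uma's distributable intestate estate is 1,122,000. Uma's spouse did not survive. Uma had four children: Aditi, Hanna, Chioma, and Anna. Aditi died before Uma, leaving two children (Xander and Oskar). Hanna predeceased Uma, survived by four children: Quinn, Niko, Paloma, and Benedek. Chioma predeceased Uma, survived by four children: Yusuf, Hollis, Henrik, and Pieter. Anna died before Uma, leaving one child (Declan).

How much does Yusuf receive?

The entire 1,122,000 passes to the descendants.
No child survives, so the initial division is made at the grandchildren's generation.
That amount (1,122,000) is divided into 11 shares of 102,000: Xander, Oskar, Quinn, Niko, Paloma, Benedek, Yusuf, Hollis, Henrik, Pieter, and Declan each take 102,000.

Yusuf receives 102,000.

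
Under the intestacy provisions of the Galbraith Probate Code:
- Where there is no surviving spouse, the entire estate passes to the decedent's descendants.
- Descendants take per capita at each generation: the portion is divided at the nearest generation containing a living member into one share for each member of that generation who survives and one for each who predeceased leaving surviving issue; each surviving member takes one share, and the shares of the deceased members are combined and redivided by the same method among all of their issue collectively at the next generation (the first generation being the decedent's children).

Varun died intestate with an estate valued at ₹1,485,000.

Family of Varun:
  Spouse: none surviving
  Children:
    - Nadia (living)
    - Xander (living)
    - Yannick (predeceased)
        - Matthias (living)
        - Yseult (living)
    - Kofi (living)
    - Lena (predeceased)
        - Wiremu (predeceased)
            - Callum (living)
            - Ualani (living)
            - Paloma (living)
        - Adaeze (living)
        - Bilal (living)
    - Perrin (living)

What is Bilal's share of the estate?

Bilal receives ₹99,000.

The entire ₹1,485,000 passes to the descendants.
That amount (₹1,485,000) is divided at the children's generation into 6 shares of ₹247,500. Nadia, Xander, Kofi, and Perrin each take ₹247,500. The 2 shares of the deceased (Yannick and Lena) are combined into a pool of ₹495,000.
That pool (₹495,000) is divided at the grandchildren's generation into 5 shares of ₹99,000. Matthias, Yseult, Adaeze, and Bilal each take ₹99,000. The remaining share for the deceased Wiremu (₹99,000) is carried to the next generation.
That pool (₹99,000) is divided at the great-grandchildren's generation equally among Callum, Ualani, and Paloma: ₹33,000 each.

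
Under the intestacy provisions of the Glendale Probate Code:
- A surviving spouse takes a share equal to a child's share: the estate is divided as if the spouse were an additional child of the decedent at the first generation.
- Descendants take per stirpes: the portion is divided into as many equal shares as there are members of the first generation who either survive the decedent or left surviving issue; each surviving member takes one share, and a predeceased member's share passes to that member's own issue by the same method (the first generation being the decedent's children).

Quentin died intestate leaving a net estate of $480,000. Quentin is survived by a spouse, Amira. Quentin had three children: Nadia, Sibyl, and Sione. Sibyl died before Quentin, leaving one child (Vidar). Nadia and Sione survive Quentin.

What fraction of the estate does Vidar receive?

Vidar receives 1/4 of the estate.

The spouse counts as an additional share at the children's level, so there are 4 primary shares of $120,000. Amira takes one such share ($120,000).
The children's combined portion ($360,000) is divided into 3 shares of $120,000: Nadia and Sione each take $120,000; Sibyl's $120,000 share passes to Sibyl's issue.
Sibyl's share ($120,000) passes entirely to Vidar.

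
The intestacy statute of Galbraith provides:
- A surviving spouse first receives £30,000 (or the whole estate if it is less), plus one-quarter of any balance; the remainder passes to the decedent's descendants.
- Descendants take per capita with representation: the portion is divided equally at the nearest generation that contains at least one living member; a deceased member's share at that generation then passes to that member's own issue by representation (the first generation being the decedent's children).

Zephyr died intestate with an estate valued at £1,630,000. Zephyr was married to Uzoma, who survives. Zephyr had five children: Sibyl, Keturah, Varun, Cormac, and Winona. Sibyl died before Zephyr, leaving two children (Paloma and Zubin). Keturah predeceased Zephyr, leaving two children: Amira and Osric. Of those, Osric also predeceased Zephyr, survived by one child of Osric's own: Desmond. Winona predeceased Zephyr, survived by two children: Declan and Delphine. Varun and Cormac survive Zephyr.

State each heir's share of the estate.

Uzoma first takes £30,000, leaving a balance of £1,600,000. Uzoma then takes one-quarter of the balance (£400,000), for a total of £430,000. The remaining £1,200,000 passes to the descendants.
The descendants' portion (£1,200,000) is divided into 5 shares of £240,000: Varun and Cormac each take £240,000; Sibyl's £240,000 share passes to Sibyl's issue; Keturah's £240,000 share passes to Keturah's issue; Winona's £240,000 share passes to Winona's issue.
Sibyl's share (£240,000) is divided into 2 shares of £120,000: Paloma and Zubin each take £120,000.
Keturah's share (£240,000) is divided into 2 shares of £120,000: Amira takes £120,000; Osric's £120,000 share passes to Osric's issue.
Osric's share (£120,000) passes entirely to Desmond.
Winona's share (£240,000) is divided into 2 shares of £120,000: Declan and Delphine each take £120,000.

Uzoma: £430,000; Paloma: £120,000; Zubin: £120,000; Amira: £120,000; Desmond: £120,000; Varun: £240,000; Cormac: £240,000; Declan: £120,000; Delphine: £120,000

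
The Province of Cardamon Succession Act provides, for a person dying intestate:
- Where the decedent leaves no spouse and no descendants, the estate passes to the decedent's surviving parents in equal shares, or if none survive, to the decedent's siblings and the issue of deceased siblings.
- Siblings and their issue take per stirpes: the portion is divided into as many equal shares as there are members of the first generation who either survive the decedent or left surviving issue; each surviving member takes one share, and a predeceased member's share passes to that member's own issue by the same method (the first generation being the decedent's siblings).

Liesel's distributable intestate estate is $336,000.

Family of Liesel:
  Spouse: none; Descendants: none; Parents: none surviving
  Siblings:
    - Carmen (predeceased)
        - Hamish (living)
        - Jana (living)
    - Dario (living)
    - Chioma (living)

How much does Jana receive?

Jana receives $56,000.

The entire $336,000 passes to the siblings and their issue.
That amount ($336,000) is divided into 3 shares of $112,000: Dario and Chioma each take $112,000; Carmen's $112,000 share passes to Carmen's issue.
Carmen's share ($112,000) is divided into 2 shares of $56,000: Hamish and Jana each take $56,000.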